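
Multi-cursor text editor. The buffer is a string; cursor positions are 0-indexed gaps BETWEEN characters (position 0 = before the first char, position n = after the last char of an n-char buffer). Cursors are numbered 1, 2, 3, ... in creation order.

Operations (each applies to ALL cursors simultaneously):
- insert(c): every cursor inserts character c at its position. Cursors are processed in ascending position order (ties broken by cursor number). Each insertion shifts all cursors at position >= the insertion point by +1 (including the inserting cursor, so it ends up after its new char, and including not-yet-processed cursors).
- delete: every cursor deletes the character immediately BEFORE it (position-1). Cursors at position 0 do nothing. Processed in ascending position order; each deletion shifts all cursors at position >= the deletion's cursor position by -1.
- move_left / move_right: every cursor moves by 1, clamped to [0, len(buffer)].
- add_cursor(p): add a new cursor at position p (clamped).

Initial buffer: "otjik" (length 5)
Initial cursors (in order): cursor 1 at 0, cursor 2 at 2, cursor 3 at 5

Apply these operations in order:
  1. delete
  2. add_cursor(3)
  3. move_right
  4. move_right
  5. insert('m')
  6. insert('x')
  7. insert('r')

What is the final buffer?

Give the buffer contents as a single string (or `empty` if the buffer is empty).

Answer: ojmxrimmmxxxrrr

Derivation:
After op 1 (delete): buffer="oji" (len 3), cursors c1@0 c2@1 c3@3, authorship ...
After op 2 (add_cursor(3)): buffer="oji" (len 3), cursors c1@0 c2@1 c3@3 c4@3, authorship ...
After op 3 (move_right): buffer="oji" (len 3), cursors c1@1 c2@2 c3@3 c4@3, authorship ...
After op 4 (move_right): buffer="oji" (len 3), cursors c1@2 c2@3 c3@3 c4@3, authorship ...
After op 5 (insert('m')): buffer="ojmimmm" (len 7), cursors c1@3 c2@7 c3@7 c4@7, authorship ..1.234
After op 6 (insert('x')): buffer="ojmximmmxxx" (len 11), cursors c1@4 c2@11 c3@11 c4@11, authorship ..11.234234
After op 7 (insert('r')): buffer="ojmxrimmmxxxrrr" (len 15), cursors c1@5 c2@15 c3@15 c4@15, authorship ..111.234234234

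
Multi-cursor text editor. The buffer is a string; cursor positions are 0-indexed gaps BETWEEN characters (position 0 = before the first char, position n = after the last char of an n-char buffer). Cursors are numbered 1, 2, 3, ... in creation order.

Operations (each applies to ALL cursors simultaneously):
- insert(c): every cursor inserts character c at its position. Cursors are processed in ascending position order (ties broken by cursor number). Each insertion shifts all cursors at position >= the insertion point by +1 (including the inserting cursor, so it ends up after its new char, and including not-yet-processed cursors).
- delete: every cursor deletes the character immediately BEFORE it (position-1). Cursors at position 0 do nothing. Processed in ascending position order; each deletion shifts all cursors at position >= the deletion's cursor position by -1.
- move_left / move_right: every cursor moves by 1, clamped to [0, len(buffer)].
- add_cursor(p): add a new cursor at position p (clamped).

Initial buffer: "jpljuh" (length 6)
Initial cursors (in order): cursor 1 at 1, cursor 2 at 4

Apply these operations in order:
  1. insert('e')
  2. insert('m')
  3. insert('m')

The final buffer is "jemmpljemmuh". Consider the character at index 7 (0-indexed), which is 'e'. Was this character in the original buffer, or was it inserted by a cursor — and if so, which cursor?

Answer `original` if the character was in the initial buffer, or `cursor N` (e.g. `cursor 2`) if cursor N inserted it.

After op 1 (insert('e')): buffer="jepljeuh" (len 8), cursors c1@2 c2@6, authorship .1...2..
After op 2 (insert('m')): buffer="jempljemuh" (len 10), cursors c1@3 c2@8, authorship .11...22..
After op 3 (insert('m')): buffer="jemmpljemmuh" (len 12), cursors c1@4 c2@10, authorship .111...222..
Authorship (.=original, N=cursor N): . 1 1 1 . . . 2 2 2 . .
Index 7: author = 2

Answer: cursor 2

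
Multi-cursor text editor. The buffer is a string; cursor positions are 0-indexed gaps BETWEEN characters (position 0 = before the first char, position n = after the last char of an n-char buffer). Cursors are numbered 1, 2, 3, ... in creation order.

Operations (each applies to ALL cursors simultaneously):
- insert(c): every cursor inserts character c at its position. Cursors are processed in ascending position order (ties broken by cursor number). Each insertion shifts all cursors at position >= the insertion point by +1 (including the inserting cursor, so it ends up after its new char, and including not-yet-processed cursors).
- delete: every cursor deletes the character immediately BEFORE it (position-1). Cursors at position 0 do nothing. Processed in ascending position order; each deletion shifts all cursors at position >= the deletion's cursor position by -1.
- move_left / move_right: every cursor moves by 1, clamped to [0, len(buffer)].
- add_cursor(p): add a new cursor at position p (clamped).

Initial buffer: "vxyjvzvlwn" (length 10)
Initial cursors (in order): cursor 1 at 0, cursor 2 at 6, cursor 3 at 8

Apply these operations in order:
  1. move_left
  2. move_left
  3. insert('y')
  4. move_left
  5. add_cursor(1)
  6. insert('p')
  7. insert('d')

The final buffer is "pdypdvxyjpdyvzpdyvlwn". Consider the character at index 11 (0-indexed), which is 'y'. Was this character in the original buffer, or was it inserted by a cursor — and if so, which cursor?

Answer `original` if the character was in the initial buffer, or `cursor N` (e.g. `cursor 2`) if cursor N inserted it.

Answer: cursor 2

Derivation:
After op 1 (move_left): buffer="vxyjvzvlwn" (len 10), cursors c1@0 c2@5 c3@7, authorship ..........
After op 2 (move_left): buffer="vxyjvzvlwn" (len 10), cursors c1@0 c2@4 c3@6, authorship ..........
After op 3 (insert('y')): buffer="yvxyjyvzyvlwn" (len 13), cursors c1@1 c2@6 c3@9, authorship 1....2..3....
After op 4 (move_left): buffer="yvxyjyvzyvlwn" (len 13), cursors c1@0 c2@5 c3@8, authorship 1....2..3....
After op 5 (add_cursor(1)): buffer="yvxyjyvzyvlwn" (len 13), cursors c1@0 c4@1 c2@5 c3@8, authorship 1....2..3....
After op 6 (insert('p')): buffer="pypvxyjpyvzpyvlwn" (len 17), cursors c1@1 c4@3 c2@8 c3@12, authorship 114....22..33....
After op 7 (insert('d')): buffer="pdypdvxyjpdyvzpdyvlwn" (len 21), cursors c1@2 c4@5 c2@11 c3@16, authorship 11144....222..333....
Authorship (.=original, N=cursor N): 1 1 1 4 4 . . . . 2 2 2 . . 3 3 3 . . . .
Index 11: author = 2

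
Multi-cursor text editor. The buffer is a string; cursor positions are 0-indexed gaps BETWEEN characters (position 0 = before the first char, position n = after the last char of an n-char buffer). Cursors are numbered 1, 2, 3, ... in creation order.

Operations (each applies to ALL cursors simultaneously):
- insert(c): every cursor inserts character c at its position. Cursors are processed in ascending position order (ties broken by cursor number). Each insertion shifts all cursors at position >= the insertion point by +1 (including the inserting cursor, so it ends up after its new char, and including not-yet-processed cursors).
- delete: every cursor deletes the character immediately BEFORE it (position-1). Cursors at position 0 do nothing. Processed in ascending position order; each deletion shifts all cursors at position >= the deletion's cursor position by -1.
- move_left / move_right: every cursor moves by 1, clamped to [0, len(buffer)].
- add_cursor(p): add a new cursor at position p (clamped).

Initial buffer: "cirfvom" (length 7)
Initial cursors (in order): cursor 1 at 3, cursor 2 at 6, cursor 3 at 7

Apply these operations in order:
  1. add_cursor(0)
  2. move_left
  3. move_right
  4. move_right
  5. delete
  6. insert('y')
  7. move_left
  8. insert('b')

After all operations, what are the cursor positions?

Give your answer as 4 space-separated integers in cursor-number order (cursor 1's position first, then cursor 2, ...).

After op 1 (add_cursor(0)): buffer="cirfvom" (len 7), cursors c4@0 c1@3 c2@6 c3@7, authorship .......
After op 2 (move_left): buffer="cirfvom" (len 7), cursors c4@0 c1@2 c2@5 c3@6, authorship .......
After op 3 (move_right): buffer="cirfvom" (len 7), cursors c4@1 c1@3 c2@6 c3@7, authorship .......
After op 4 (move_right): buffer="cirfvom" (len 7), cursors c4@2 c1@4 c2@7 c3@7, authorship .......
After op 5 (delete): buffer="crv" (len 3), cursors c4@1 c1@2 c2@3 c3@3, authorship ...
After op 6 (insert('y')): buffer="cyryvyy" (len 7), cursors c4@2 c1@4 c2@7 c3@7, authorship .4.1.23
After op 7 (move_left): buffer="cyryvyy" (len 7), cursors c4@1 c1@3 c2@6 c3@6, authorship .4.1.23
After op 8 (insert('b')): buffer="cbyrbyvybby" (len 11), cursors c4@2 c1@5 c2@10 c3@10, authorship .44.11.2233

Answer: 5 10 10 2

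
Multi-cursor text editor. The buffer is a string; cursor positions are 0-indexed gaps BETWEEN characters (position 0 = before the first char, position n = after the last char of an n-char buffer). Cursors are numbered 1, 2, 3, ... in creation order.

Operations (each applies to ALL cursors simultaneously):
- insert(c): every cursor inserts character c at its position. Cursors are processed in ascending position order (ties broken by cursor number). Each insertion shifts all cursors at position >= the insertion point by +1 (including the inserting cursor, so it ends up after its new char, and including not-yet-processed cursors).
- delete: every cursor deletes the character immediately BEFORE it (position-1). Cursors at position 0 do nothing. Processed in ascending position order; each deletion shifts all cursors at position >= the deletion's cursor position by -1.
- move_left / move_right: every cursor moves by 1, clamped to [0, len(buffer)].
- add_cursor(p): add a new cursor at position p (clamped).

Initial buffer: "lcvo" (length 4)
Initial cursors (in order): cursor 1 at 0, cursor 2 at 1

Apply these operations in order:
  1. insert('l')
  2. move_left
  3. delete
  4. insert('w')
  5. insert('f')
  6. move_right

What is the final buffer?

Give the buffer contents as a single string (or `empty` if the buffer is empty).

After op 1 (insert('l')): buffer="lllcvo" (len 6), cursors c1@1 c2@3, authorship 1.2...
After op 2 (move_left): buffer="lllcvo" (len 6), cursors c1@0 c2@2, authorship 1.2...
After op 3 (delete): buffer="llcvo" (len 5), cursors c1@0 c2@1, authorship 12...
After op 4 (insert('w')): buffer="wlwlcvo" (len 7), cursors c1@1 c2@3, authorship 1122...
After op 5 (insert('f')): buffer="wflwflcvo" (len 9), cursors c1@2 c2@5, authorship 111222...
After op 6 (move_right): buffer="wflwflcvo" (len 9), cursors c1@3 c2@6, authorship 111222...

Answer: wflwflcvo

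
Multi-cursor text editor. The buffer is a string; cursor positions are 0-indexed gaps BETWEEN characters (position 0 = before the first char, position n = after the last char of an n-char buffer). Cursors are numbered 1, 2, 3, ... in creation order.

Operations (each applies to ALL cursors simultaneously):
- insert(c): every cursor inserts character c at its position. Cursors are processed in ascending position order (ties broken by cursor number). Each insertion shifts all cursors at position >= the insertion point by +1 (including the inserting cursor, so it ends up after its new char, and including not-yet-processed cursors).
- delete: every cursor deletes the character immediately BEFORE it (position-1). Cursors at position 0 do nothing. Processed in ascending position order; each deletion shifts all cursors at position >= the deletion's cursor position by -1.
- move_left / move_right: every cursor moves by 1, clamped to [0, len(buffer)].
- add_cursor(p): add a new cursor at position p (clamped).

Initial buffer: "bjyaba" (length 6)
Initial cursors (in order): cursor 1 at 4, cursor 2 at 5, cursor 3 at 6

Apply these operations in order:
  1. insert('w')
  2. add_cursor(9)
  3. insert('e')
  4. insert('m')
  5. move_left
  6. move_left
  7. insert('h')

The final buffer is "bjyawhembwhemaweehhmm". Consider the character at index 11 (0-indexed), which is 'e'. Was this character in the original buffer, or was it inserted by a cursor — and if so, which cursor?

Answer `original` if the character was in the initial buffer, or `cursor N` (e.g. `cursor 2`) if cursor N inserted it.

After op 1 (insert('w')): buffer="bjyawbwaw" (len 9), cursors c1@5 c2@7 c3@9, authorship ....1.2.3
After op 2 (add_cursor(9)): buffer="bjyawbwaw" (len 9), cursors c1@5 c2@7 c3@9 c4@9, authorship ....1.2.3
After op 3 (insert('e')): buffer="bjyawebweawee" (len 13), cursors c1@6 c2@9 c3@13 c4@13, authorship ....11.22.334
After op 4 (insert('m')): buffer="bjyawembwemaweemm" (len 17), cursors c1@7 c2@11 c3@17 c4@17, authorship ....111.222.33434
After op 5 (move_left): buffer="bjyawembwemaweemm" (len 17), cursors c1@6 c2@10 c3@16 c4@16, authorship ....111.222.33434
After op 6 (move_left): buffer="bjyawembwemaweemm" (len 17), cursors c1@5 c2@9 c3@15 c4@15, authorship ....111.222.33434
After op 7 (insert('h')): buffer="bjyawhembwhemaweehhmm" (len 21), cursors c1@6 c2@11 c3@19 c4@19, authorship ....1111.2222.3343434
Authorship (.=original, N=cursor N): . . . . 1 1 1 1 . 2 2 2 2 . 3 3 4 3 4 3 4
Index 11: author = 2

Answer: cursor 2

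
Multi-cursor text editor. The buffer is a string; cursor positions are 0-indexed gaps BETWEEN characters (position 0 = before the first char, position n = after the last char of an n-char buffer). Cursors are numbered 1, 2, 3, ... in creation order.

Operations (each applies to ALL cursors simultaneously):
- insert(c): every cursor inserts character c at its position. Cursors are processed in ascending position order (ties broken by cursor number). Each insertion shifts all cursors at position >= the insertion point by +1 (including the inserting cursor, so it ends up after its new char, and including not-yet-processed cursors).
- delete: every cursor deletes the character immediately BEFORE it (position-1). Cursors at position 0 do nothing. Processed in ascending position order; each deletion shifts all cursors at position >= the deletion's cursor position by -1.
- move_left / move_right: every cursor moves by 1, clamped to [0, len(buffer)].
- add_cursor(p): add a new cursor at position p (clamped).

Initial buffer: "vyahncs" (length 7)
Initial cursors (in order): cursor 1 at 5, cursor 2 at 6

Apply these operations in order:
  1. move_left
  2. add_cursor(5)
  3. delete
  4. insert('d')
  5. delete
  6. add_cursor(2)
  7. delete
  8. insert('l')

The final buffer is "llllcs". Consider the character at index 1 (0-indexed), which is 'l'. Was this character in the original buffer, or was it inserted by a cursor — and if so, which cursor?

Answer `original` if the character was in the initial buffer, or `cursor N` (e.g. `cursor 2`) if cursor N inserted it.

Answer: cursor 2

Derivation:
After op 1 (move_left): buffer="vyahncs" (len 7), cursors c1@4 c2@5, authorship .......
After op 2 (add_cursor(5)): buffer="vyahncs" (len 7), cursors c1@4 c2@5 c3@5, authorship .......
After op 3 (delete): buffer="vycs" (len 4), cursors c1@2 c2@2 c3@2, authorship ....
After op 4 (insert('d')): buffer="vydddcs" (len 7), cursors c1@5 c2@5 c3@5, authorship ..123..
After op 5 (delete): buffer="vycs" (len 4), cursors c1@2 c2@2 c3@2, authorship ....
After op 6 (add_cursor(2)): buffer="vycs" (len 4), cursors c1@2 c2@2 c3@2 c4@2, authorship ....
After op 7 (delete): buffer="cs" (len 2), cursors c1@0 c2@0 c3@0 c4@0, authorship ..
After op 8 (insert('l')): buffer="llllcs" (len 6), cursors c1@4 c2@4 c3@4 c4@4, authorship 1234..
Authorship (.=original, N=cursor N): 1 2 3 4 . .
Index 1: author = 2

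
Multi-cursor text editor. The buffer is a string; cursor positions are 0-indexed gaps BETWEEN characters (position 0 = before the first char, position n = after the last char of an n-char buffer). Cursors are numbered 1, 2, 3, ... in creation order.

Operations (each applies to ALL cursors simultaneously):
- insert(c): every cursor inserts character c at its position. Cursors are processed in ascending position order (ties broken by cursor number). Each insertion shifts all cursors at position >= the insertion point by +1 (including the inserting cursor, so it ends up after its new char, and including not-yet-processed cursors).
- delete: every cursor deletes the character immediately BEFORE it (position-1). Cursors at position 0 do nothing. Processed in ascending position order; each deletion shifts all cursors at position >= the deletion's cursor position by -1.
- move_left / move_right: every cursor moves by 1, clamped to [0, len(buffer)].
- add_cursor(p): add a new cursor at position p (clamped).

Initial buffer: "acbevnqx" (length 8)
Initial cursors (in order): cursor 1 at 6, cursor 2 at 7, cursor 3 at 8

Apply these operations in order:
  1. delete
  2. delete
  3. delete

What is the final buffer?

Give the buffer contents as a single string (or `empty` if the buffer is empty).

After op 1 (delete): buffer="acbev" (len 5), cursors c1@5 c2@5 c3@5, authorship .....
After op 2 (delete): buffer="ac" (len 2), cursors c1@2 c2@2 c3@2, authorship ..
After op 3 (delete): buffer="" (len 0), cursors c1@0 c2@0 c3@0, authorship 

Answer: empty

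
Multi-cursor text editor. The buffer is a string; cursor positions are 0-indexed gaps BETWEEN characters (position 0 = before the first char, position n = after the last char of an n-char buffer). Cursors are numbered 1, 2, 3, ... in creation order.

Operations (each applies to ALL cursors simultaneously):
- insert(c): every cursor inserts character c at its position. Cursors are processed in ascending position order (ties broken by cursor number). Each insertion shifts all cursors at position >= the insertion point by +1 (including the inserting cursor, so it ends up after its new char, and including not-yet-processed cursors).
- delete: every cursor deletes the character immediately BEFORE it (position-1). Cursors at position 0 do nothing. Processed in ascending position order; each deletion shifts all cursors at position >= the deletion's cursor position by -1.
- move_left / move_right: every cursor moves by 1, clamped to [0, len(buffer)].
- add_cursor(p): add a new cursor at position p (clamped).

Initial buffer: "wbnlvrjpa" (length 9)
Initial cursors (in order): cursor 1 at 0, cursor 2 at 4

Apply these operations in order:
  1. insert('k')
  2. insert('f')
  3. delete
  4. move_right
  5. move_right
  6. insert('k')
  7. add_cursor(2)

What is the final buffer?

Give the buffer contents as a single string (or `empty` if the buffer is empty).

After op 1 (insert('k')): buffer="kwbnlkvrjpa" (len 11), cursors c1@1 c2@6, authorship 1....2.....
After op 2 (insert('f')): buffer="kfwbnlkfvrjpa" (len 13), cursors c1@2 c2@8, authorship 11....22.....
After op 3 (delete): buffer="kwbnlkvrjpa" (len 11), cursors c1@1 c2@6, authorship 1....2.....
After op 4 (move_right): buffer="kwbnlkvrjpa" (len 11), cursors c1@2 c2@7, authorship 1....2.....
After op 5 (move_right): buffer="kwbnlkvrjpa" (len 11), cursors c1@3 c2@8, authorship 1....2.....
After op 6 (insert('k')): buffer="kwbknlkvrkjpa" (len 13), cursors c1@4 c2@10, authorship 1..1..2..2...
After op 7 (add_cursor(2)): buffer="kwbknlkvrkjpa" (len 13), cursors c3@2 c1@4 c2@10, authorship 1..1..2..2...

Answer: kwbknlkvrkjpa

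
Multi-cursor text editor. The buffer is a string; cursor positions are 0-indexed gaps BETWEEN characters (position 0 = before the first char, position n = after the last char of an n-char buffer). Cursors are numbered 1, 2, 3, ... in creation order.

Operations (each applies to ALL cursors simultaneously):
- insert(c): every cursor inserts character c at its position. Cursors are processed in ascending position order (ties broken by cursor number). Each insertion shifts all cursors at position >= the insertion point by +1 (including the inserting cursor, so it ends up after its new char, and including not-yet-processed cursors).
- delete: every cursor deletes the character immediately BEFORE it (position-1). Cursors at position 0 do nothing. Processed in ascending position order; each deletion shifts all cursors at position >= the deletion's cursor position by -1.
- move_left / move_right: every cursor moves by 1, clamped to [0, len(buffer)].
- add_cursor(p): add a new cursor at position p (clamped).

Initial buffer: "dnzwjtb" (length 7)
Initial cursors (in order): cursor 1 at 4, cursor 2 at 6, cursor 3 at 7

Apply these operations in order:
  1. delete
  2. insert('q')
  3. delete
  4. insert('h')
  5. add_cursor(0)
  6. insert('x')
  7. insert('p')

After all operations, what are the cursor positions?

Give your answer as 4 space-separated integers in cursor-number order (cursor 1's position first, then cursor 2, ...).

After op 1 (delete): buffer="dnzj" (len 4), cursors c1@3 c2@4 c3@4, authorship ....
After op 2 (insert('q')): buffer="dnzqjqq" (len 7), cursors c1@4 c2@7 c3@7, authorship ...1.23
After op 3 (delete): buffer="dnzj" (len 4), cursors c1@3 c2@4 c3@4, authorship ....
After op 4 (insert('h')): buffer="dnzhjhh" (len 7), cursors c1@4 c2@7 c3@7, authorship ...1.23
After op 5 (add_cursor(0)): buffer="dnzhjhh" (len 7), cursors c4@0 c1@4 c2@7 c3@7, authorship ...1.23
After op 6 (insert('x')): buffer="xdnzhxjhhxx" (len 11), cursors c4@1 c1@6 c2@11 c3@11, authorship 4...11.2323
After op 7 (insert('p')): buffer="xpdnzhxpjhhxxpp" (len 15), cursors c4@2 c1@8 c2@15 c3@15, authorship 44...111.232323

Answer: 8 15 15 2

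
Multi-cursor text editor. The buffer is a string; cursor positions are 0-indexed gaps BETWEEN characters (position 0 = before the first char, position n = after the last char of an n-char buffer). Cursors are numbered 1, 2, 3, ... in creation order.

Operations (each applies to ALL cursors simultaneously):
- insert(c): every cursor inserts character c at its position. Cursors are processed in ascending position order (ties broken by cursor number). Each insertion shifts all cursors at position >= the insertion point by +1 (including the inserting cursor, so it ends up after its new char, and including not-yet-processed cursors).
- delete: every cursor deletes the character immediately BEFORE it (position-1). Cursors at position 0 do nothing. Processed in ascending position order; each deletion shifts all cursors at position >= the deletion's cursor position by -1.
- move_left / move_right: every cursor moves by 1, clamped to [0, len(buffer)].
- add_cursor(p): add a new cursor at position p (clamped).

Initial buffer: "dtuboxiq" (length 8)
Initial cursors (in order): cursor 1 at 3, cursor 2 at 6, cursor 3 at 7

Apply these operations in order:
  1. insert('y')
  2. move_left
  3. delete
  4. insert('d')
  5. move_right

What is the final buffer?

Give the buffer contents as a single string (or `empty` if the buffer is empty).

Answer: dtdybodydyq

Derivation:
After op 1 (insert('y')): buffer="dtuyboxyiyq" (len 11), cursors c1@4 c2@8 c3@10, authorship ...1...2.3.
After op 2 (move_left): buffer="dtuyboxyiyq" (len 11), cursors c1@3 c2@7 c3@9, authorship ...1...2.3.
After op 3 (delete): buffer="dtyboyyq" (len 8), cursors c1@2 c2@5 c3@6, authorship ..1..23.
After op 4 (insert('d')): buffer="dtdybodydyq" (len 11), cursors c1@3 c2@7 c3@9, authorship ..11..2233.
After op 5 (move_right): buffer="dtdybodydyq" (len 11), cursors c1@4 c2@8 c3@10, authorship ..11..2233.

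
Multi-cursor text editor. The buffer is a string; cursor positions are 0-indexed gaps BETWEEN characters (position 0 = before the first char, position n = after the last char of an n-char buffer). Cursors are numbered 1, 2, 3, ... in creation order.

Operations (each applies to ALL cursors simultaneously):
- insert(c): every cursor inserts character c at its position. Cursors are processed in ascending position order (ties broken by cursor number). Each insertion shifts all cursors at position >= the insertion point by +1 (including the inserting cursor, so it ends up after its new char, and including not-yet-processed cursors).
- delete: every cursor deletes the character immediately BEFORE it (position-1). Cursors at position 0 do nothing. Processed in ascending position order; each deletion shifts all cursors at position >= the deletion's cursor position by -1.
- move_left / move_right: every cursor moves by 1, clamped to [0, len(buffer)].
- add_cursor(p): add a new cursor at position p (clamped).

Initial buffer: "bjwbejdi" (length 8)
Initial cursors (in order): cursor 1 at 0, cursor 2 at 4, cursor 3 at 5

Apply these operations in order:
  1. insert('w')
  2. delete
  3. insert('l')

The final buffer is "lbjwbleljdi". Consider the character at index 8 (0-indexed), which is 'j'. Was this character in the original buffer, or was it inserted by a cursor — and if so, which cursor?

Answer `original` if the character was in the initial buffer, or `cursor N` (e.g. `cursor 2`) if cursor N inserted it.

After op 1 (insert('w')): buffer="wbjwbwewjdi" (len 11), cursors c1@1 c2@6 c3@8, authorship 1....2.3...
After op 2 (delete): buffer="bjwbejdi" (len 8), cursors c1@0 c2@4 c3@5, authorship ........
After op 3 (insert('l')): buffer="lbjwbleljdi" (len 11), cursors c1@1 c2@6 c3@8, authorship 1....2.3...
Authorship (.=original, N=cursor N): 1 . . . . 2 . 3 . . .
Index 8: author = original

Answer: original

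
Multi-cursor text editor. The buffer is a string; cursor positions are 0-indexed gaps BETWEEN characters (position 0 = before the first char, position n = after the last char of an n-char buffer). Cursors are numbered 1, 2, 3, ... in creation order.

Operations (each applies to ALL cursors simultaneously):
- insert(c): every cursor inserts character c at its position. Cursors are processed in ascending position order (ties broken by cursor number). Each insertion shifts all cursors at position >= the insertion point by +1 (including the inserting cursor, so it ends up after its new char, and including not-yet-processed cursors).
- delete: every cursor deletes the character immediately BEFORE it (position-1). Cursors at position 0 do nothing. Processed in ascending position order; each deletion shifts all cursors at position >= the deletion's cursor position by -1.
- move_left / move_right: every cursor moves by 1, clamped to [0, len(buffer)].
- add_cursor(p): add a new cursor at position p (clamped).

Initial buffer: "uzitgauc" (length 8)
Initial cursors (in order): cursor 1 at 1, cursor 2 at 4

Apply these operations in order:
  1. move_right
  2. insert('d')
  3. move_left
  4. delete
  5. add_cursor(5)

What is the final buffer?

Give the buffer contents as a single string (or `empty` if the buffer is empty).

Answer: uditdauc

Derivation:
After op 1 (move_right): buffer="uzitgauc" (len 8), cursors c1@2 c2@5, authorship ........
After op 2 (insert('d')): buffer="uzditgdauc" (len 10), cursors c1@3 c2@7, authorship ..1...2...
After op 3 (move_left): buffer="uzditgdauc" (len 10), cursors c1@2 c2@6, authorship ..1...2...
After op 4 (delete): buffer="uditdauc" (len 8), cursors c1@1 c2@4, authorship .1..2...
After op 5 (add_cursor(5)): buffer="uditdauc" (len 8), cursors c1@1 c2@4 c3@5, authorship .1..2...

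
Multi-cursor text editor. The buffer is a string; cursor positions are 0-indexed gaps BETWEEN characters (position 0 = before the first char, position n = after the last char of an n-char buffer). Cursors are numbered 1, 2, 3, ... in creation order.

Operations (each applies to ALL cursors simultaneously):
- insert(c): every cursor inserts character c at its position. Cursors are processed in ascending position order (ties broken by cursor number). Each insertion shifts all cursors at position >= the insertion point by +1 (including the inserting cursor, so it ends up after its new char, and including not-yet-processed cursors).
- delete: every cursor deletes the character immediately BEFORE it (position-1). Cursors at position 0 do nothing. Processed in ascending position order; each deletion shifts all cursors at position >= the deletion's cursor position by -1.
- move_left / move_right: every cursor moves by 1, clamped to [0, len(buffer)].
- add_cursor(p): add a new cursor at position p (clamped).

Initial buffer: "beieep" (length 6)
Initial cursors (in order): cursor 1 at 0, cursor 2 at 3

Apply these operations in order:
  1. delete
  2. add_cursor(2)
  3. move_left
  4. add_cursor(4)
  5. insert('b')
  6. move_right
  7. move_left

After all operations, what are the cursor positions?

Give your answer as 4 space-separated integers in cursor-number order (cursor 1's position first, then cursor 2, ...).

Answer: 1 4 4 8

Derivation:
After op 1 (delete): buffer="beeep" (len 5), cursors c1@0 c2@2, authorship .....
After op 2 (add_cursor(2)): buffer="beeep" (len 5), cursors c1@0 c2@2 c3@2, authorship .....
After op 3 (move_left): buffer="beeep" (len 5), cursors c1@0 c2@1 c3@1, authorship .....
After op 4 (add_cursor(4)): buffer="beeep" (len 5), cursors c1@0 c2@1 c3@1 c4@4, authorship .....
After op 5 (insert('b')): buffer="bbbbeeebp" (len 9), cursors c1@1 c2@4 c3@4 c4@8, authorship 1.23...4.
After op 6 (move_right): buffer="bbbbeeebp" (len 9), cursors c1@2 c2@5 c3@5 c4@9, authorship 1.23...4.
After op 7 (move_left): buffer="bbbbeeebp" (len 9), cursors c1@1 c2@4 c3@4 c4@8, authorship 1.23...4.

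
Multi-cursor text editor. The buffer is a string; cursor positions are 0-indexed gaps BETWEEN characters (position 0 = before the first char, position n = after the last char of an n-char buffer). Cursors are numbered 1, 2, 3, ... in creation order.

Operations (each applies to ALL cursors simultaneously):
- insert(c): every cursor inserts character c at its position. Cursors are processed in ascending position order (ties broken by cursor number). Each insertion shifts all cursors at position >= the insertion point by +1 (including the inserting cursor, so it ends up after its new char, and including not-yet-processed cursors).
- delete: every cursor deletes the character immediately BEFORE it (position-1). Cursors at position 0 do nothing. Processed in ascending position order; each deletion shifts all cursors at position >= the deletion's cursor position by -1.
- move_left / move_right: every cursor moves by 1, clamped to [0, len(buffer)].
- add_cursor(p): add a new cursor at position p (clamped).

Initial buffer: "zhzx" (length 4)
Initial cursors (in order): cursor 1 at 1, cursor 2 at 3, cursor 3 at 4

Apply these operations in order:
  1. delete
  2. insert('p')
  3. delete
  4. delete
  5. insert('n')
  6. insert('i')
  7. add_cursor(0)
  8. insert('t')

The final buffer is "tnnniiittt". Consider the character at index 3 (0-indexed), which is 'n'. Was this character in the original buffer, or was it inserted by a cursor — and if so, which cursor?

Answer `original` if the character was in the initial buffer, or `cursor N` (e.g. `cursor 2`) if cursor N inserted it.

After op 1 (delete): buffer="h" (len 1), cursors c1@0 c2@1 c3@1, authorship .
After op 2 (insert('p')): buffer="phpp" (len 4), cursors c1@1 c2@4 c3@4, authorship 1.23
After op 3 (delete): buffer="h" (len 1), cursors c1@0 c2@1 c3@1, authorship .
After op 4 (delete): buffer="" (len 0), cursors c1@0 c2@0 c3@0, authorship 
After op 5 (insert('n')): buffer="nnn" (len 3), cursors c1@3 c2@3 c3@3, authorship 123
After op 6 (insert('i')): buffer="nnniii" (len 6), cursors c1@6 c2@6 c3@6, authorship 123123
After op 7 (add_cursor(0)): buffer="nnniii" (len 6), cursors c4@0 c1@6 c2@6 c3@6, authorship 123123
After op 8 (insert('t')): buffer="tnnniiittt" (len 10), cursors c4@1 c1@10 c2@10 c3@10, authorship 4123123123
Authorship (.=original, N=cursor N): 4 1 2 3 1 2 3 1 2 3
Index 3: author = 3

Answer: cursor 3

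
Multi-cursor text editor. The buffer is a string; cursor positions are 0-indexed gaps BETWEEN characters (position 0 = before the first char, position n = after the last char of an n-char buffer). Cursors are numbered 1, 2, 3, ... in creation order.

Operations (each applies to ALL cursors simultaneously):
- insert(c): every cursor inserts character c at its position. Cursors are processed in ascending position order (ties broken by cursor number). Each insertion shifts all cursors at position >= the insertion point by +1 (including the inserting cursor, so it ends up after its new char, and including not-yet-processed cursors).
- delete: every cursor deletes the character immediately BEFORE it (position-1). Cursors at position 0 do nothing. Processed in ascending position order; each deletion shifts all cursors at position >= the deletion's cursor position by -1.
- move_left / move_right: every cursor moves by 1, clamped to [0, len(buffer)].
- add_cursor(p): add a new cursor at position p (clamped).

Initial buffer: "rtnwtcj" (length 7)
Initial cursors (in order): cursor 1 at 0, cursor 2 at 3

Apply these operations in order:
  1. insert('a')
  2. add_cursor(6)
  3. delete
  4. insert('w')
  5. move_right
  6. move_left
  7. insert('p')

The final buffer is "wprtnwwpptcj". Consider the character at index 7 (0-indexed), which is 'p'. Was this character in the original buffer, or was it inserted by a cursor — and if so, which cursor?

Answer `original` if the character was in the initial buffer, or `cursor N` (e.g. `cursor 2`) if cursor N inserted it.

After op 1 (insert('a')): buffer="artnawtcj" (len 9), cursors c1@1 c2@5, authorship 1...2....
After op 2 (add_cursor(6)): buffer="artnawtcj" (len 9), cursors c1@1 c2@5 c3@6, authorship 1...2....
After op 3 (delete): buffer="rtntcj" (len 6), cursors c1@0 c2@3 c3@3, authorship ......
After op 4 (insert('w')): buffer="wrtnwwtcj" (len 9), cursors c1@1 c2@6 c3@6, authorship 1...23...
After op 5 (move_right): buffer="wrtnwwtcj" (len 9), cursors c1@2 c2@7 c3@7, authorship 1...23...
After op 6 (move_left): buffer="wrtnwwtcj" (len 9), cursors c1@1 c2@6 c3@6, authorship 1...23...
After op 7 (insert('p')): buffer="wprtnwwpptcj" (len 12), cursors c1@2 c2@9 c3@9, authorship 11...2323...
Authorship (.=original, N=cursor N): 1 1 . . . 2 3 2 3 . . .
Index 7: author = 2

Answer: cursor 2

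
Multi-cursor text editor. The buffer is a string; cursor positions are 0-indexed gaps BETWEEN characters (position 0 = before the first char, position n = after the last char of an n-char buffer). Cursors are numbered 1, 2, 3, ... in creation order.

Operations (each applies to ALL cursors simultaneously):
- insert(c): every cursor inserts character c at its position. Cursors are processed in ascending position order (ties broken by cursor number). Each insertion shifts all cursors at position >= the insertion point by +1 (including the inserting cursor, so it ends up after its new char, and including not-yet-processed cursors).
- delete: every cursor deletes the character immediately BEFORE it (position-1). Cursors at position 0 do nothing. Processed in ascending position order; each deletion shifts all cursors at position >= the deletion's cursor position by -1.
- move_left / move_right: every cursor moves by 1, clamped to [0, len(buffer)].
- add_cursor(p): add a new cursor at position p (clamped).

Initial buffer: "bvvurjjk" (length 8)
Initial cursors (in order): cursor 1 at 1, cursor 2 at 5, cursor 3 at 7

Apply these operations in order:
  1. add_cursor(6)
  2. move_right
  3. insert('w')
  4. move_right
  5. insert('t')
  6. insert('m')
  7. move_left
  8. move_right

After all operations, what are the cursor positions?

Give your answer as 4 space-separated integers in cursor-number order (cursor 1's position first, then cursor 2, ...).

Answer: 6 13 20 17

Derivation:
After op 1 (add_cursor(6)): buffer="bvvurjjk" (len 8), cursors c1@1 c2@5 c4@6 c3@7, authorship ........
After op 2 (move_right): buffer="bvvurjjk" (len 8), cursors c1@2 c2@6 c4@7 c3@8, authorship ........
After op 3 (insert('w')): buffer="bvwvurjwjwkw" (len 12), cursors c1@3 c2@8 c4@10 c3@12, authorship ..1....2.4.3
After op 4 (move_right): buffer="bvwvurjwjwkw" (len 12), cursors c1@4 c2@9 c4@11 c3@12, authorship ..1....2.4.3
After op 5 (insert('t')): buffer="bvwvturjwjtwktwt" (len 16), cursors c1@5 c2@11 c4@14 c3@16, authorship ..1.1...2.24.433
After op 6 (insert('m')): buffer="bvwvtmurjwjtmwktmwtm" (len 20), cursors c1@6 c2@13 c4@17 c3@20, authorship ..1.11...2.224.44333
After op 7 (move_left): buffer="bvwvtmurjwjtmwktmwtm" (len 20), cursors c1@5 c2@12 c4@16 c3@19, authorship ..1.11...2.224.44333
After op 8 (move_right): buffer="bvwvtmurjwjtmwktmwtm" (len 20), cursors c1@6 c2@13 c4@17 c3@20, authorship ..1.11...2.224.44333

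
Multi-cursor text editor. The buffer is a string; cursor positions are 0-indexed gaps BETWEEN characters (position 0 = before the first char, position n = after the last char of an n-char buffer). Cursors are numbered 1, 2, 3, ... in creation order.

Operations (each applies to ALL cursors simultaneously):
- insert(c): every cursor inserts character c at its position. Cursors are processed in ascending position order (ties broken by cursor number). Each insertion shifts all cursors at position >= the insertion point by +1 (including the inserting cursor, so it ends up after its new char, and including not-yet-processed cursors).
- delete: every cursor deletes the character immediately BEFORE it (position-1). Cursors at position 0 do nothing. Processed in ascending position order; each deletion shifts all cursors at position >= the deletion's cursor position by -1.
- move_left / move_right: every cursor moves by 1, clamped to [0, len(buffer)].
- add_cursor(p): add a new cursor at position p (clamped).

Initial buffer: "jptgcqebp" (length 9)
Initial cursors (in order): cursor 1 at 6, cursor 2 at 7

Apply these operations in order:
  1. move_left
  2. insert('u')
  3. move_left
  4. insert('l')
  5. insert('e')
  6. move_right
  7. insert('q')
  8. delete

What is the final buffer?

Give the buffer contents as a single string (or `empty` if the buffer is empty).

After op 1 (move_left): buffer="jptgcqebp" (len 9), cursors c1@5 c2@6, authorship .........
After op 2 (insert('u')): buffer="jptgcuquebp" (len 11), cursors c1@6 c2@8, authorship .....1.2...
After op 3 (move_left): buffer="jptgcuquebp" (len 11), cursors c1@5 c2@7, authorship .....1.2...
After op 4 (insert('l')): buffer="jptgcluqluebp" (len 13), cursors c1@6 c2@9, authorship .....11.22...
After op 5 (insert('e')): buffer="jptgcleuqleuebp" (len 15), cursors c1@7 c2@11, authorship .....111.222...
After op 6 (move_right): buffer="jptgcleuqleuebp" (len 15), cursors c1@8 c2@12, authorship .....111.222...
After op 7 (insert('q')): buffer="jptgcleuqqleuqebp" (len 17), cursors c1@9 c2@14, authorship .....1111.2222...
After op 8 (delete): buffer="jptgcleuqleuebp" (len 15), cursors c1@8 c2@12, authorship .....111.222...

Answer: jptgcleuqleuebp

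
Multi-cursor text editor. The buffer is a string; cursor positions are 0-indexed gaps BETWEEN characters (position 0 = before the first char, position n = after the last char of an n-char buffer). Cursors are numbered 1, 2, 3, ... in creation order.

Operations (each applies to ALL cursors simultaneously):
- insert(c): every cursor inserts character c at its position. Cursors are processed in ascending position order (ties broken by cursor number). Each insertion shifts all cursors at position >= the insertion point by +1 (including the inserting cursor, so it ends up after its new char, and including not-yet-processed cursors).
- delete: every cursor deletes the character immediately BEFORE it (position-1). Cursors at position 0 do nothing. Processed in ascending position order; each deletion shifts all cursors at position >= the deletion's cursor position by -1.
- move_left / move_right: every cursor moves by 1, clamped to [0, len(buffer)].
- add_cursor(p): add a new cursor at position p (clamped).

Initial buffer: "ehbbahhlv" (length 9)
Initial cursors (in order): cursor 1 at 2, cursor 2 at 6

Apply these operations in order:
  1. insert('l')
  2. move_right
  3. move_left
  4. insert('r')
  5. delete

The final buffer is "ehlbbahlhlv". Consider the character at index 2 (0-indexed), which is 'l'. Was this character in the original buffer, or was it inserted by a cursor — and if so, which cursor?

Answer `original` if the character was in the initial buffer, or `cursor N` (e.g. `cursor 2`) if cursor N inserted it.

Answer: cursor 1

Derivation:
After op 1 (insert('l')): buffer="ehlbbahlhlv" (len 11), cursors c1@3 c2@8, authorship ..1....2...
After op 2 (move_right): buffer="ehlbbahlhlv" (len 11), cursors c1@4 c2@9, authorship ..1....2...
After op 3 (move_left): buffer="ehlbbahlhlv" (len 11), cursors c1@3 c2@8, authorship ..1....2...
After op 4 (insert('r')): buffer="ehlrbbahlrhlv" (len 13), cursors c1@4 c2@10, authorship ..11....22...
After op 5 (delete): buffer="ehlbbahlhlv" (len 11), cursors c1@3 c2@8, authorship ..1....2...
Authorship (.=original, N=cursor N): . . 1 . . . . 2 . . .
Index 2: author = 1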